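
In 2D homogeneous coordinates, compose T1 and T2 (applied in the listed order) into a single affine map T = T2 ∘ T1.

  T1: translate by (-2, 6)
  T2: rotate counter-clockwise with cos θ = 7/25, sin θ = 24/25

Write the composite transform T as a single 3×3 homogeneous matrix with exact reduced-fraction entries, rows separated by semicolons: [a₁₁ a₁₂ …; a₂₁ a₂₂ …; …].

T = [7/25 -24/25 -158/25; 24/25 7/25 -6/25; 0 0 1]

T1 = [1 0 -2; 0 1 6; 0 0 1]
T2·T1 = [7/25 -24/25 -158/25; 24/25 7/25 -6/25; 0 0 1]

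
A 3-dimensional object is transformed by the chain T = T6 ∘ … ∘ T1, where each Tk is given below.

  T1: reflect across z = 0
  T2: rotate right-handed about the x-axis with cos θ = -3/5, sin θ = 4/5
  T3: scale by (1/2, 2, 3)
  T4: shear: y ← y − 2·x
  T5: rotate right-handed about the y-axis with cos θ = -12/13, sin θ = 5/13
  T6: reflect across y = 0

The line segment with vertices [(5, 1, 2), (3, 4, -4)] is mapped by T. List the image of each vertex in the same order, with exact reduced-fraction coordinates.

T1 reflect across z = 0: (5, 1, 2) → (5, 1, -2); (3, 4, -4) → (3, 4, 4)
T2 rotate right-handed about the x-axis with cos θ = -3/5, sin θ = 4/5: (5, 1, -2) → (5, 1, 2); (3, 4, 4) → (3, -28/5, 4/5)
T3 scale by (1/2, 2, 3): (5, 1, 2) → (5/2, 2, 6); (3, -28/5, 4/5) → (3/2, -56/5, 12/5)
T4 shear: y ← y − 2·x: (5/2, 2, 6) → (5/2, -3, 6); (3/2, -56/5, 12/5) → (3/2, -71/5, 12/5)
T5 rotate right-handed about the y-axis with cos θ = -12/13, sin θ = 5/13: (5/2, -3, 6) → (0, -3, -13/2); (3/2, -71/5, 12/5) → (-6/13, -71/5, -363/130)
T6 reflect across y = 0: (0, -3, -13/2) → (0, 3, -13/2); (-6/13, -71/5, -363/130) → (-6/13, 71/5, -363/130)

image vertices: (0, 3, -13/2), (-6/13, 71/5, -363/130)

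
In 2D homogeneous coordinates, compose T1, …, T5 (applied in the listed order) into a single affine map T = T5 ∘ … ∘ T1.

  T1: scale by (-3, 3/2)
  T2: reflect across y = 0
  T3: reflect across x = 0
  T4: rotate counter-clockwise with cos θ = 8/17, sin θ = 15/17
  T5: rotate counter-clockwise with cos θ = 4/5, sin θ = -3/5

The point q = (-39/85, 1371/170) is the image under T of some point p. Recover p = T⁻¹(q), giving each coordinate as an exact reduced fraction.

p = (1, -5)

T1 = [-3 0 0; 0 3/2 0; 0 0 1]
T2·T1 = [-3 0 0; 0 -3/2 0; 0 0 1]
T3·…·T1 = [3 0 0; 0 -3/2 0; 0 0 1]
T4·…·T1 = [24/17 45/34 0; 45/17 -12/17 0; 0 0 1]
T5·…·T1 = [231/85 54/85 0; 108/85 -231/170 0; 0 0 1]
det M = -9/2; M⁻¹ = [77/255 12/85 0; 24/85 -154/255 0; 0 0 1]
M⁻¹ · (-39/85, 1371/170)ᵀ = (1, -5)ᵀ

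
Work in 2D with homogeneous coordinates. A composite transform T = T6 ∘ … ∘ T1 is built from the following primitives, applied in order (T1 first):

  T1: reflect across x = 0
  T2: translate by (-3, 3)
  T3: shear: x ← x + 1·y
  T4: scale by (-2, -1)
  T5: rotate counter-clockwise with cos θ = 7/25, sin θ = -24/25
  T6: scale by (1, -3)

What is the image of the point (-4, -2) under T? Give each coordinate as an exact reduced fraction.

T(p) = (-52/25, -267/25)

T1 reflect across x = 0: (-4, -2) → (4, -2)
T2 translate by (-3, 3): (4, -2) → (1, 1)
T3 shear: x ← x + 1·y: (1, 1) → (2, 1)
T4 scale by (-2, -1): (2, 1) → (-4, -1)
T5 rotate counter-clockwise with cos θ = 7/25, sin θ = -24/25: (-4, -1) → (-52/25, 89/25)
T6 scale by (1, -3): (-52/25, 89/25) → (-52/25, -267/25)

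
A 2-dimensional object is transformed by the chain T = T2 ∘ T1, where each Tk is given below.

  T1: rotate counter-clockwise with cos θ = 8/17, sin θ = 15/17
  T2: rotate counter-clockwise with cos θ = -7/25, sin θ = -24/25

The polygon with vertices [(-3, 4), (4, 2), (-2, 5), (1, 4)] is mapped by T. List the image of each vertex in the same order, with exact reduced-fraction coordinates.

T1 rotate counter-clockwise with cos θ = 8/17, sin θ = 15/17: (-3, 4) → (-84/17, -13/17); (4, 2) → (2/17, 76/17); (-2, 5) → (-91/17, 10/17); (1, 4) → (-52/17, 47/17)
T2 rotate counter-clockwise with cos θ = -7/25, sin θ = -24/25: (-84/17, -13/17) → (276/425, 2107/425); (2/17, 76/17) → (362/85, -116/85); (-91/17, 10/17) → (877/425, 2114/425); (-52/17, 47/17) → (1492/425, 919/425)

image vertices: (276/425, 2107/425), (362/85, -116/85), (877/425, 2114/425), (1492/425, 919/425)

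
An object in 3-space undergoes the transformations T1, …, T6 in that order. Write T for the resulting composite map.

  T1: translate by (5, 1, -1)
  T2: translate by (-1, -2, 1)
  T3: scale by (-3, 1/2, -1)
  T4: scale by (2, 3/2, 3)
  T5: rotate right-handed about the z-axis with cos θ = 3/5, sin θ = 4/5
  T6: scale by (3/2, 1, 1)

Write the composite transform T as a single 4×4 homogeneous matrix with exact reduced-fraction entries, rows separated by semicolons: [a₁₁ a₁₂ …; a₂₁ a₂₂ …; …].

T1 = [1 0 0 5; 0 1 0 1; 0 0 1 -1; 0 0 0 1]
T2·T1 = [1 0 0 4; 0 1 0 -1; 0 0 1 0; 0 0 0 1]
T3·…·T1 = [-3 0 0 -12; 0 1/2 0 -1/2; 0 0 -1 0; 0 0 0 1]
T4·…·T1 = [-6 0 0 -24; 0 3/4 0 -3/4; 0 0 -3 0; 0 0 0 1]
T5·…·T1 = [-18/5 -3/5 0 -69/5; -24/5 9/20 0 -393/20; 0 0 -3 0; 0 0 0 1]
T6·…·T1 = [-27/5 -9/10 0 -207/10; -24/5 9/20 0 -393/20; 0 0 -3 0; 0 0 0 1]

T = [-27/5 -9/10 0 -207/10; -24/5 9/20 0 -393/20; 0 0 -3 0; 0 0 0 1]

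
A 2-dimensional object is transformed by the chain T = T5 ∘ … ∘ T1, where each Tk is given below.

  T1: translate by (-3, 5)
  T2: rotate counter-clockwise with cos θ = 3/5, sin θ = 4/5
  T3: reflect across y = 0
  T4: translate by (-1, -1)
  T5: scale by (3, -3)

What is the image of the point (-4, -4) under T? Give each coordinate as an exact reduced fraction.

T(p) = (-18, -12)

T1 translate by (-3, 5): (-4, -4) → (-7, 1)
T2 rotate counter-clockwise with cos θ = 3/5, sin θ = 4/5: (-7, 1) → (-5, -5)
T3 reflect across y = 0: (-5, -5) → (-5, 5)
T4 translate by (-1, -1): (-5, 5) → (-6, 4)
T5 scale by (3, -3): (-6, 4) → (-18, -12)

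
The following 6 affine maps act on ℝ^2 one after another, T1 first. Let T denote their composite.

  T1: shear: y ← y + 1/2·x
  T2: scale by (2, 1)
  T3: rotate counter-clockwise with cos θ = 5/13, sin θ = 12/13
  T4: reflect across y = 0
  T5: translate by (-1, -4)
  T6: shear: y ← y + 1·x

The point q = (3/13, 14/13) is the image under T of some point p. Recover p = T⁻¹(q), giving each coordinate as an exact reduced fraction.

T1 = [1 0 0; 1/2 1 0; 0 0 1]
T2·T1 = [2 0 0; 1/2 1 0; 0 0 1]
T3·…·T1 = [4/13 -12/13 0; 53/26 5/13 0; 0 0 1]
T4·…·T1 = [4/13 -12/13 0; -53/26 -5/13 0; 0 0 1]
T5·…·T1 = [4/13 -12/13 -1; -53/26 -5/13 -4; 0 0 1]
T6·…·T1 = [4/13 -12/13 -1; -45/26 -17/13 -5; 0 0 1]
det M = -2; M⁻¹ = [17/26 -6/13 -43/26; -45/52 -2/13 -85/52; 0 0 1]
M⁻¹ · (3/13, 14/13)ᵀ = (-2, -2)ᵀ

p = (-2, -2)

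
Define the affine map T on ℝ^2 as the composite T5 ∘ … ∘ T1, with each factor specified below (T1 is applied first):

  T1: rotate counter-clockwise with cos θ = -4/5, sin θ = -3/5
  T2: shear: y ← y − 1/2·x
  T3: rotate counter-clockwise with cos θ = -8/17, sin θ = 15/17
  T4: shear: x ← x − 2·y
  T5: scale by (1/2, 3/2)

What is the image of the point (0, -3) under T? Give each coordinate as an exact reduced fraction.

T(p) = (717/340, -801/170)

T1 rotate counter-clockwise with cos θ = -4/5, sin θ = -3/5: (0, -3) → (-9/5, 12/5)
T2 shear: y ← y − 1/2·x: (-9/5, 12/5) → (-9/5, 33/10)
T3 rotate counter-clockwise with cos θ = -8/17, sin θ = 15/17: (-9/5, 33/10) → (-351/170, -267/85)
T4 shear: x ← x − 2·y: (-351/170, -267/85) → (717/170, -267/85)
T5 scale by (1/2, 3/2): (717/170, -267/85) → (717/340, -801/170)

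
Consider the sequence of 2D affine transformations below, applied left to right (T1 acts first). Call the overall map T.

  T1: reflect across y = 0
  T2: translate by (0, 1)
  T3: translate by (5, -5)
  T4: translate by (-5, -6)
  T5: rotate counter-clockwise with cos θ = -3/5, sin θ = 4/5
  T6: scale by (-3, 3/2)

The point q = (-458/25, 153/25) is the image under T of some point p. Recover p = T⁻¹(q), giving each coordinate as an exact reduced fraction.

T1 = [1 0 0; 0 -1 0; 0 0 1]
T2·T1 = [1 0 0; 0 -1 1; 0 0 1]
T3·…·T1 = [1 0 5; 0 -1 -4; 0 0 1]
T4·…·T1 = [1 0 0; 0 -1 -10; 0 0 1]
T5·…·T1 = [-3/5 4/5 8; 4/5 3/5 6; 0 0 1]
T6·…·T1 = [9/5 -12/5 -24; 6/5 9/10 9; 0 0 1]
det M = 9/2; M⁻¹ = [1/5 8/15 0; -4/15 2/5 -10; 0 0 1]
M⁻¹ · (-458/25, 153/25)ᵀ = (-2/5, -8/3)ᵀ

p = (-2/5, -8/3)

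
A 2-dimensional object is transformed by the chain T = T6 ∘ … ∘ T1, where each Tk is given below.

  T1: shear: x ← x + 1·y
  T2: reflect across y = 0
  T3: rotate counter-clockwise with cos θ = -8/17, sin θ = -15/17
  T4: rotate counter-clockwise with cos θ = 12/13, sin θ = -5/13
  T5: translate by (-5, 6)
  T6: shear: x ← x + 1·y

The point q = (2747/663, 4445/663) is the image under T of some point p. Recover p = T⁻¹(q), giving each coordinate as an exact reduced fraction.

T1 = [1 1 0; 0 1 0; 0 0 1]
T2·T1 = [1 1 0; 0 -1 0; 0 0 1]
T3·…·T1 = [-8/17 -23/17 0; -15/17 -7/17 0; 0 0 1]
T4·…·T1 = [-171/221 -311/221 0; -140/221 31/221 0; 0 0 1]
T5·…·T1 = [-171/221 -311/221 -5; -140/221 31/221 6; 0 0 1]
T6·…·T1 = [-311/221 -280/221 1; -140/221 31/221 6; 0 0 1]
det M = -1; M⁻¹ = [-31/221 -280/221 1711/221; -140/221 311/221 -1726/221; 0 0 1]
M⁻¹ · (2747/663, 4445/663)ᵀ = (-4/3, -1)ᵀ

p = (-4/3, -1)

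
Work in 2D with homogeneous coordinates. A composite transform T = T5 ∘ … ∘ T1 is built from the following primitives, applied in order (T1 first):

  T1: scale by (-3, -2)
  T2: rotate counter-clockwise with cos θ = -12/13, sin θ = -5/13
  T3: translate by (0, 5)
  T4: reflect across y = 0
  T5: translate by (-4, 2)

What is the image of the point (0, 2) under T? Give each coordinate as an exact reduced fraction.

T1 scale by (-3, -2): (0, 2) → (0, -4)
T2 rotate counter-clockwise with cos θ = -12/13, sin θ = -5/13: (0, -4) → (-20/13, 48/13)
T3 translate by (0, 5): (-20/13, 48/13) → (-20/13, 113/13)
T4 reflect across y = 0: (-20/13, 113/13) → (-20/13, -113/13)
T5 translate by (-4, 2): (-20/13, -113/13) → (-72/13, -87/13)

T(p) = (-72/13, -87/13)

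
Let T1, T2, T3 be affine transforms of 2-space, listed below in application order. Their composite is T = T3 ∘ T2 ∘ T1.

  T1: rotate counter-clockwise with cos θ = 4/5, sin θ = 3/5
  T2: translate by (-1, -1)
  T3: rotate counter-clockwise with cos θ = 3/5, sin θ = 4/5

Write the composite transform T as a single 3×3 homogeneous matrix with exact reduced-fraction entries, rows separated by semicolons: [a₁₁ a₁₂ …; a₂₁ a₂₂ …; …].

T = [0 -1 1/5; 1 0 -7/5; 0 0 1]

T1 = [4/5 -3/5 0; 3/5 4/5 0; 0 0 1]
T2·T1 = [4/5 -3/5 -1; 3/5 4/5 -1; 0 0 1]
T3·…·T1 = [0 -1 1/5; 1 0 -7/5; 0 0 1]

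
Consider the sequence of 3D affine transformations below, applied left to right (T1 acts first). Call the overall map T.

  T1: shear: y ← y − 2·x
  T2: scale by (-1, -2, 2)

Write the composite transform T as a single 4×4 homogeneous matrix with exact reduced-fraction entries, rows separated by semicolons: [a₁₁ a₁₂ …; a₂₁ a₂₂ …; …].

T = [-1 0 0 0; 4 -2 0 0; 0 0 2 0; 0 0 0 1]

T1 = [1 0 0 0; -2 1 0 0; 0 0 1 0; 0 0 0 1]
T2·T1 = [-1 0 0 0; 4 -2 0 0; 0 0 2 0; 0 0 0 1]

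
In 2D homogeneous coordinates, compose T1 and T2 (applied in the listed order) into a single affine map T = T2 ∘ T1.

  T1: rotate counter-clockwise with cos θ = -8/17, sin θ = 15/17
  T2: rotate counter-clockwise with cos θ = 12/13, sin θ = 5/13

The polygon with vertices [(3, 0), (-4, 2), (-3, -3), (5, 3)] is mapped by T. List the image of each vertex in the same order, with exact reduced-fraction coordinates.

image vertices: (-513/221, 420/221), (404/221, -902/221), (933/221, 93/221), (-75/13, 11/13)

T1 rotate counter-clockwise with cos θ = -8/17, sin θ = 15/17: (3, 0) → (-24/17, 45/17); (-4, 2) → (2/17, -76/17); (-3, -3) → (69/17, -21/17); (5, 3) → (-5, 3)
T2 rotate counter-clockwise with cos θ = 12/13, sin θ = 5/13: (-24/17, 45/17) → (-513/221, 420/221); (2/17, -76/17) → (404/221, -902/221); (69/17, -21/17) → (933/221, 93/221); (-5, 3) → (-75/13, 11/13)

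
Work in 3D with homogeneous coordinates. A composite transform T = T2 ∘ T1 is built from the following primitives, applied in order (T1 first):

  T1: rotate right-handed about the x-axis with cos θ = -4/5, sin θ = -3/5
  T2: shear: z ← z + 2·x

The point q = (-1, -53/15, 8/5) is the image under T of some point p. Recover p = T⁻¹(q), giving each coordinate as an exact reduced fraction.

p = (-1, 2/3, -5)

T1 = [1 0 0 0; 0 -4/5 3/5 0; 0 -3/5 -4/5 0; 0 0 0 1]
T2·T1 = [1 0 0 0; 0 -4/5 3/5 0; 2 -3/5 -4/5 0; 0 0 0 1]
det M = 1; M⁻¹ = [1 0 0 0; 6/5 -4/5 -3/5 0; 8/5 3/5 -4/5 0; 0 0 0 1]
M⁻¹ · (-1, -53/15, 8/5)ᵀ = (-1, 2/3, -5)ᵀ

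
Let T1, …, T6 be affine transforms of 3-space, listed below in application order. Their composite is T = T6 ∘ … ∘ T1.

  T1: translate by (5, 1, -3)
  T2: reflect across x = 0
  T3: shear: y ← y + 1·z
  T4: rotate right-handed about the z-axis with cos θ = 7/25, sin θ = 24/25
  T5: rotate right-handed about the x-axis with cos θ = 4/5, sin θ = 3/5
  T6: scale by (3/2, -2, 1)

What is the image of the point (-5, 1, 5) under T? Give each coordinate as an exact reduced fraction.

T1 translate by (5, 1, -3): (-5, 1, 5) → (0, 2, 2)
T2 reflect across x = 0: (0, 2, 2) → (0, 2, 2)
T3 shear: y ← y + 1·z: (0, 2, 2) → (0, 4, 2)
T4 rotate right-handed about the z-axis with cos θ = 7/25, sin θ = 24/25: (0, 4, 2) → (-96/25, 28/25, 2)
T5 rotate right-handed about the x-axis with cos θ = 4/5, sin θ = 3/5: (-96/25, 28/25, 2) → (-96/25, -38/125, 284/125)
T6 scale by (3/2, -2, 1): (-96/25, -38/125, 284/125) → (-144/25, 76/125, 284/125)

T(p) = (-144/25, 76/125, 284/125)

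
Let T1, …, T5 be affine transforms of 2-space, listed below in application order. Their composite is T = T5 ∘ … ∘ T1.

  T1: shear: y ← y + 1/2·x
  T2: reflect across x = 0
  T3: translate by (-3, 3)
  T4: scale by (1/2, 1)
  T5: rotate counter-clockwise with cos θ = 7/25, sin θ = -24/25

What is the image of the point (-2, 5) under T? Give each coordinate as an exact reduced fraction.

T1 shear: y ← y + 1/2·x: (-2, 5) → (-2, 4)
T2 reflect across x = 0: (-2, 4) → (2, 4)
T3 translate by (-3, 3): (2, 4) → (-1, 7)
T4 scale by (1/2, 1): (-1, 7) → (-1/2, 7)
T5 rotate counter-clockwise with cos θ = 7/25, sin θ = -24/25: (-1/2, 7) → (329/50, 61/25)

T(p) = (329/50, 61/25)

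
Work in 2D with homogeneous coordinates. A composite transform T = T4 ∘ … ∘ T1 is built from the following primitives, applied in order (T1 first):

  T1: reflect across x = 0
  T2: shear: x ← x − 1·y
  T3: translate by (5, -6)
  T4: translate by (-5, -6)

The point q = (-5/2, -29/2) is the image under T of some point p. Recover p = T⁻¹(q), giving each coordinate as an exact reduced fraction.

T1 = [-1 0 0; 0 1 0; 0 0 1]
T2·T1 = [-1 -1 0; 0 1 0; 0 0 1]
T3·…·T1 = [-1 -1 5; 0 1 -6; 0 0 1]
T4·…·T1 = [-1 -1 0; 0 1 -12; 0 0 1]
det M = -1; M⁻¹ = [-1 -1 -12; 0 1 12; 0 0 1]
M⁻¹ · (-5/2, -29/2)ᵀ = (5, -5/2)ᵀ

p = (5, -5/2)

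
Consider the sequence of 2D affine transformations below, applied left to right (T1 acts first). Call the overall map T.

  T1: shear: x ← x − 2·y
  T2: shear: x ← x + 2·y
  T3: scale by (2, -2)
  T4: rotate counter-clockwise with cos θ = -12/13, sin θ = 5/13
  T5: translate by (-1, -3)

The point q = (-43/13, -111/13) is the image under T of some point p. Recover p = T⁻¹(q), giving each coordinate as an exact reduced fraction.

T1 = [1 -2 0; 0 1 0; 0 0 1]
T2·T1 = [1 0 0; 0 1 0; 0 0 1]
T3·…·T1 = [2 0 0; 0 -2 0; 0 0 1]
T4·…·T1 = [-24/13 10/13 0; 10/13 24/13 0; 0 0 1]
T5·…·T1 = [-24/13 10/13 -1; 10/13 24/13 -3; 0 0 1]
det M = -4; M⁻¹ = [-6/13 5/26 3/26; 5/26 6/13 41/26; 0 0 1]
M⁻¹ · (-43/13, -111/13)ᵀ = (0, -3)ᵀ

p = (0, -3)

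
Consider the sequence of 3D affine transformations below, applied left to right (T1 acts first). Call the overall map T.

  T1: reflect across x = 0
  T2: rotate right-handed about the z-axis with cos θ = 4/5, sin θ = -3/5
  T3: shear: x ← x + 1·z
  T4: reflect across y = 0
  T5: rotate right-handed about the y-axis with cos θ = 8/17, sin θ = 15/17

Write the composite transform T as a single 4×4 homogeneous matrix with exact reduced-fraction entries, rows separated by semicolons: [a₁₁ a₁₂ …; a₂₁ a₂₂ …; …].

T = [-32/85 24/85 23/17 0; -3/5 -4/5 0 0; 12/17 -9/17 -7/17 0; 0 0 0 1]

T1 = [-1 0 0 0; 0 1 0 0; 0 0 1 0; 0 0 0 1]
T2·T1 = [-4/5 3/5 0 0; 3/5 4/5 0 0; 0 0 1 0; 0 0 0 1]
T3·…·T1 = [-4/5 3/5 1 0; 3/5 4/5 0 0; 0 0 1 0; 0 0 0 1]
T4·…·T1 = [-4/5 3/5 1 0; -3/5 -4/5 0 0; 0 0 1 0; 0 0 0 1]
T5·…·T1 = [-32/85 24/85 23/17 0; -3/5 -4/5 0 0; 12/17 -9/17 -7/17 0; 0 0 0 1]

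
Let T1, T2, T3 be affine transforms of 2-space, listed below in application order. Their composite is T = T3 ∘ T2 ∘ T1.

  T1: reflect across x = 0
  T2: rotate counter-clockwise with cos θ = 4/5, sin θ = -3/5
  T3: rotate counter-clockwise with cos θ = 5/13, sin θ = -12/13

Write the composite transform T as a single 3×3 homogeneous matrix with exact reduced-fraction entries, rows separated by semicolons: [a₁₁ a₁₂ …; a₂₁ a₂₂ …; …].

T = [16/65 63/65 0; 63/65 -16/65 0; 0 0 1]

T1 = [-1 0 0; 0 1 0; 0 0 1]
T2·T1 = [-4/5 3/5 0; 3/5 4/5 0; 0 0 1]
T3·…·T1 = [16/65 63/65 0; 63/65 -16/65 0; 0 0 1]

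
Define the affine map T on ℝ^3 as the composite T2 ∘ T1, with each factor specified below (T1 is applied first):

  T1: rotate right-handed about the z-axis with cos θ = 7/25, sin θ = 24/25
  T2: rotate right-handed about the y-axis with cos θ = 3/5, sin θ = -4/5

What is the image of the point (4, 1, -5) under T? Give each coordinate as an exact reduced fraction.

T(p) = (512/125, 103/25, -359/125)

T1 rotate right-handed about the z-axis with cos θ = 7/25, sin θ = 24/25: (4, 1, -5) → (4/25, 103/25, -5)
T2 rotate right-handed about the y-axis with cos θ = 3/5, sin θ = -4/5: (4/25, 103/25, -5) → (512/125, 103/25, -359/125)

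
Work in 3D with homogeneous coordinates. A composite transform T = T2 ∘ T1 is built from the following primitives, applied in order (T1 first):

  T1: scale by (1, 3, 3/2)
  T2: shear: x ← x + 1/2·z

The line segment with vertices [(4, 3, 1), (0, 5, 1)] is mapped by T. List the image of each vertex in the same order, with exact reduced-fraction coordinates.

T1 scale by (1, 3, 3/2): (4, 3, 1) → (4, 9, 3/2); (0, 5, 1) → (0, 15, 3/2)
T2 shear: x ← x + 1/2·z: (4, 9, 3/2) → (19/4, 9, 3/2); (0, 15, 3/2) → (3/4, 15, 3/2)

image vertices: (19/4, 9, 3/2), (3/4, 15, 3/2)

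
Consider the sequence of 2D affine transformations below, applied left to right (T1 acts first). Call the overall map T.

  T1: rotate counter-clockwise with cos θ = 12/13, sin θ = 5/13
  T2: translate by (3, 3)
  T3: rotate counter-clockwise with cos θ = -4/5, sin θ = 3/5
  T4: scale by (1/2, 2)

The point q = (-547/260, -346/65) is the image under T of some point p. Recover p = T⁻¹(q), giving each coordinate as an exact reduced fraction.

T1 = [12/13 -5/13 0; 5/13 12/13 0; 0 0 1]
T2·T1 = [12/13 -5/13 3; 5/13 12/13 3; 0 0 1]
T3·…·T1 = [-63/65 -16/65 -21/5; 16/65 -63/65 -3/5; 0 0 1]
T4·…·T1 = [-63/130 -8/65 -21/10; 32/65 -126/65 -6/5; 0 0 1]
det M = 1; M⁻¹ = [-126/65 8/65 -51/13; -32/65 -63/130 -21/13; 0 0 1]
M⁻¹ · (-547/260, -346/65)ᵀ = (-1/2, 2)ᵀ

p = (-1/2, 2)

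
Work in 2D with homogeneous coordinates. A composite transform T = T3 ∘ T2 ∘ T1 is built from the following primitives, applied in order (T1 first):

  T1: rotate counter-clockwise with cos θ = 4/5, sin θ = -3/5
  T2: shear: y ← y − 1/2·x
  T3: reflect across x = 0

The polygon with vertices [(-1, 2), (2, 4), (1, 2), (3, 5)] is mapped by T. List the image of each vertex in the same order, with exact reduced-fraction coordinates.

T1 rotate counter-clockwise with cos θ = 4/5, sin θ = -3/5: (-1, 2) → (2/5, 11/5); (2, 4) → (4, 2); (1, 2) → (2, 1); (3, 5) → (27/5, 11/5)
T2 shear: y ← y − 1/2·x: (2/5, 11/5) → (2/5, 2); (4, 2) → (4, 0); (2, 1) → (2, 0); (27/5, 11/5) → (27/5, -1/2)
T3 reflect across x = 0: (2/5, 2) → (-2/5, 2); (4, 0) → (-4, 0); (2, 0) → (-2, 0); (27/5, -1/2) → (-27/5, -1/2)

image vertices: (-2/5, 2), (-4, 0), (-2, 0), (-27/5, -1/2)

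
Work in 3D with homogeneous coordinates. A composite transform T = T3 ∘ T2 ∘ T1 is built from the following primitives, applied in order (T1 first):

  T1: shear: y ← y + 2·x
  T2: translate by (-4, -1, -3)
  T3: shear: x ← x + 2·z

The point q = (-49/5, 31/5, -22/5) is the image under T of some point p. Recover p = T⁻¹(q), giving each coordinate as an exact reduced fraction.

T1 = [1 0 0 0; 2 1 0 0; 0 0 1 0; 0 0 0 1]
T2·T1 = [1 0 0 -4; 2 1 0 -1; 0 0 1 -3; 0 0 0 1]
T3·…·T1 = [1 0 2 -10; 2 1 0 -1; 0 0 1 -3; 0 0 0 1]
det M = 1; M⁻¹ = [1 0 -2 4; -2 1 4 -7; 0 0 1 3; 0 0 0 1]
M⁻¹ · (-49/5, 31/5, -22/5)ᵀ = (3, 6/5, -7/5)ᵀ

p = (3, 6/5, -7/5)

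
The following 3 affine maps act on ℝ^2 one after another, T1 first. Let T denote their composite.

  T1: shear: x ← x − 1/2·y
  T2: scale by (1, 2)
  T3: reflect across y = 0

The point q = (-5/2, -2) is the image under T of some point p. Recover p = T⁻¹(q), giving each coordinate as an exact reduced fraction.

T1 = [1 -1/2 0; 0 1 0; 0 0 1]
T2·T1 = [1 -1/2 0; 0 2 0; 0 0 1]
T3·…·T1 = [1 -1/2 0; 0 -2 0; 0 0 1]
det M = -2; M⁻¹ = [1 -1/4 0; 0 -1/2 0; 0 0 1]
M⁻¹ · (-5/2, -2)ᵀ = (-2, 1)ᵀ

p = (-2, 1)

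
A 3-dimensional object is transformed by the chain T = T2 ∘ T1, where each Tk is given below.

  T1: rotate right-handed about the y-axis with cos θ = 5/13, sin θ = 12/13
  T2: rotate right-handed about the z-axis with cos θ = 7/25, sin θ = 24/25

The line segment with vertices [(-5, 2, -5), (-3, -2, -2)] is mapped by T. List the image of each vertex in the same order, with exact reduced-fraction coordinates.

T1 rotate right-handed about the y-axis with cos θ = 5/13, sin θ = 12/13: (-5, 2, -5) → (-85/13, 2, 35/13); (-3, -2, -2) → (-3, -2, 2)
T2 rotate right-handed about the z-axis with cos θ = 7/25, sin θ = 24/25: (-85/13, 2, 35/13) → (-1219/325, -1858/325, 35/13); (-3, -2, 2) → (27/25, -86/25, 2)

image vertices: (-1219/325, -1858/325, 35/13), (27/25, -86/25, 2)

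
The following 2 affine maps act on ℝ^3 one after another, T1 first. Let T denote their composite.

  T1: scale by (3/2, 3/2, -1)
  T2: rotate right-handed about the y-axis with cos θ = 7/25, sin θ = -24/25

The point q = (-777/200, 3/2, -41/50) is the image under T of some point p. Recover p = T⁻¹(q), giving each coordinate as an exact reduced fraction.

p = (-5/4, 1, -7/2)

T1 = [3/2 0 0 0; 0 3/2 0 0; 0 0 -1 0; 0 0 0 1]
T2·T1 = [21/50 0 24/25 0; 0 3/2 0 0; 36/25 0 -7/25 0; 0 0 0 1]
det M = -9/4; M⁻¹ = [14/75 0 16/25 0; 0 2/3 0 0; 24/25 0 -7/25 0; 0 0 0 1]
M⁻¹ · (-777/200, 3/2, -41/50)ᵀ = (-5/4, 1, -7/2)ᵀ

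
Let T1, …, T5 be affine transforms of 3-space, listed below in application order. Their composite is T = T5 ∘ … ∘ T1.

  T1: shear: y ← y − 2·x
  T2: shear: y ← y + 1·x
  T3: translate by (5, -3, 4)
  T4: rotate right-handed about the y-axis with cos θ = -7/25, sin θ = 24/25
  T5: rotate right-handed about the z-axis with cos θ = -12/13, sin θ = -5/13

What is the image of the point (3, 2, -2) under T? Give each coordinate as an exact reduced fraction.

T(p) = (-404/325, 248/65, -206/25)

T1 shear: y ← y − 2·x: (3, 2, -2) → (3, -4, -2)
T2 shear: y ← y + 1·x: (3, -4, -2) → (3, -1, -2)
T3 translate by (5, -3, 4): (3, -1, -2) → (8, -4, 2)
T4 rotate right-handed about the y-axis with cos θ = -7/25, sin θ = 24/25: (8, -4, 2) → (-8/25, -4, -206/25)
T5 rotate right-handed about the z-axis with cos θ = -12/13, sin θ = -5/13: (-8/25, -4, -206/25) → (-404/325, 248/65, -206/25)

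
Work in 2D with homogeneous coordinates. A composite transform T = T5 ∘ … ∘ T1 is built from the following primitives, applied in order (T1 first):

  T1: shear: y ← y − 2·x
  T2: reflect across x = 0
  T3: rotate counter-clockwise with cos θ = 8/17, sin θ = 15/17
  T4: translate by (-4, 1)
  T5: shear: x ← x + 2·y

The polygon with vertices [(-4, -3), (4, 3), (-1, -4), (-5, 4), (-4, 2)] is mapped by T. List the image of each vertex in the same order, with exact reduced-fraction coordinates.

image vertices: (123/17, 117/17), (-191/17, -83/17), (2/17, 16/17), (10, 12), (128/17, 157/17)

T1 shear: y ← y − 2·x: (-4, -3) → (-4, 5); (4, 3) → (4, -5); (-1, -4) → (-1, -2); (-5, 4) → (-5, 14); (-4, 2) → (-4, 10)
T2 reflect across x = 0: (-4, 5) → (4, 5); (4, -5) → (-4, -5); (-1, -2) → (1, -2); (-5, 14) → (5, 14); (-4, 10) → (4, 10)
T3 rotate counter-clockwise with cos θ = 8/17, sin θ = 15/17: (4, 5) → (-43/17, 100/17); (-4, -5) → (43/17, -100/17); (1, -2) → (38/17, -1/17); (5, 14) → (-10, 11); (4, 10) → (-118/17, 140/17)
T4 translate by (-4, 1): (-43/17, 100/17) → (-111/17, 117/17); (43/17, -100/17) → (-25/17, -83/17); (38/17, -1/17) → (-30/17, 16/17); (-10, 11) → (-14, 12); (-118/17, 140/17) → (-186/17, 157/17)
T5 shear: x ← x + 2·y: (-111/17, 117/17) → (123/17, 117/17); (-25/17, -83/17) → (-191/17, -83/17); (-30/17, 16/17) → (2/17, 16/17); (-14, 12) → (10, 12); (-186/17, 157/17) → (128/17, 157/17)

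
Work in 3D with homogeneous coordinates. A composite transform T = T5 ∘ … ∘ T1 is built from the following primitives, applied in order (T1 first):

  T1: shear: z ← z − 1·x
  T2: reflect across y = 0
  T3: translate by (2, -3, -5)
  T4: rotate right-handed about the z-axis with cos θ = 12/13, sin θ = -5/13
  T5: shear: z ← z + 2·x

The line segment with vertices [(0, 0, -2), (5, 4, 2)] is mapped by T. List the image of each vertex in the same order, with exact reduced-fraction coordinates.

T1 shear: z ← z − 1·x: (0, 0, -2) → (0, 0, -2); (5, 4, 2) → (5, 4, -3)
T2 reflect across y = 0: (0, 0, -2) → (0, 0, -2); (5, 4, -3) → (5, -4, -3)
T3 translate by (2, -3, -5): (0, 0, -2) → (2, -3, -7); (5, -4, -3) → (7, -7, -8)
T4 rotate right-handed about the z-axis with cos θ = 12/13, sin θ = -5/13: (2, -3, -7) → (9/13, -46/13, -7); (7, -7, -8) → (49/13, -119/13, -8)
T5 shear: z ← z + 2·x: (9/13, -46/13, -7) → (9/13, -46/13, -73/13); (49/13, -119/13, -8) → (49/13, -119/13, -6/13)

image vertices: (9/13, -46/13, -73/13), (49/13, -119/13, -6/13)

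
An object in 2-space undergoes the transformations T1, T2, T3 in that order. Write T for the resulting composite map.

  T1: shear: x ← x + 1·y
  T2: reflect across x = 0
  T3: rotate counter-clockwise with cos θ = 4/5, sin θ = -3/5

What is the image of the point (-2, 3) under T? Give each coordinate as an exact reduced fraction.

T(p) = (1, 3)

T1 shear: x ← x + 1·y: (-2, 3) → (1, 3)
T2 reflect across x = 0: (1, 3) → (-1, 3)
T3 rotate counter-clockwise with cos θ = 4/5, sin θ = -3/5: (-1, 3) → (1, 3)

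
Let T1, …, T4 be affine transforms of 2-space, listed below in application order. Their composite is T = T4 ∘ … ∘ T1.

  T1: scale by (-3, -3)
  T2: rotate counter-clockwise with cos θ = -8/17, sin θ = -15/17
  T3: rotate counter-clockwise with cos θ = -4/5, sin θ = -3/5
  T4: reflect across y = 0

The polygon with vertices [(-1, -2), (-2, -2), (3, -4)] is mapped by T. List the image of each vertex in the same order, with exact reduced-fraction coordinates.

image vertices: (-543/85, -174/85), (-582/85, -426/85), (-891/85, 912/85)

T1 scale by (-3, -3): (-1, -2) → (3, 6); (-2, -2) → (6, 6); (3, -4) → (-9, 12)
T2 rotate counter-clockwise with cos θ = -8/17, sin θ = -15/17: (3, 6) → (66/17, -93/17); (6, 6) → (42/17, -138/17); (-9, 12) → (252/17, 39/17)
T3 rotate counter-clockwise with cos θ = -4/5, sin θ = -3/5: (66/17, -93/17) → (-543/85, 174/85); (42/17, -138/17) → (-582/85, 426/85); (252/17, 39/17) → (-891/85, -912/85)
T4 reflect across y = 0: (-543/85, 174/85) → (-543/85, -174/85); (-582/85, 426/85) → (-582/85, -426/85); (-891/85, -912/85) → (-891/85, 912/85)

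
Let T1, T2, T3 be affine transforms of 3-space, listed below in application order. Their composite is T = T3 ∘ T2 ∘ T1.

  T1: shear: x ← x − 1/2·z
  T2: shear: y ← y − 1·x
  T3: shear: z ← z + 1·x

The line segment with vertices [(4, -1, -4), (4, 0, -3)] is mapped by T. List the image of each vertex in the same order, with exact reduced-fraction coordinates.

image vertices: (6, -7, 2), (11/2, -11/2, 5/2)

T1 shear: x ← x − 1/2·z: (4, -1, -4) → (6, -1, -4); (4, 0, -3) → (11/2, 0, -3)
T2 shear: y ← y − 1·x: (6, -1, -4) → (6, -7, -4); (11/2, 0, -3) → (11/2, -11/2, -3)
T3 shear: z ← z + 1·x: (6, -7, -4) → (6, -7, 2); (11/2, -11/2, -3) → (11/2, -11/2, 5/2)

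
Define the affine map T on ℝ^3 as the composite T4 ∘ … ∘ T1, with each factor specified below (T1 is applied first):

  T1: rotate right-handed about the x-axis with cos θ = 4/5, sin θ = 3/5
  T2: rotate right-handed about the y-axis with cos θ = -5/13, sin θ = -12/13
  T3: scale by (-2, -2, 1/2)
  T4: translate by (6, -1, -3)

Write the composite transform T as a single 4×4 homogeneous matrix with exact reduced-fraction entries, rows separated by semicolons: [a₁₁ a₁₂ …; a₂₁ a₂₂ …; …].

T1 = [1 0 0 0; 0 4/5 -3/5 0; 0 3/5 4/5 0; 0 0 0 1]
T2·T1 = [-5/13 -36/65 -48/65 0; 0 4/5 -3/5 0; 12/13 -3/13 -4/13 0; 0 0 0 1]
T3·…·T1 = [10/13 72/65 96/65 0; 0 -8/5 6/5 0; 6/13 -3/26 -2/13 0; 0 0 0 1]
T4·…·T1 = [10/13 72/65 96/65 6; 0 -8/5 6/5 -1; 6/13 -3/26 -2/13 -3; 0 0 0 1]

T = [10/13 72/65 96/65 6; 0 -8/5 6/5 -1; 6/13 -3/26 -2/13 -3; 0 0 0 1]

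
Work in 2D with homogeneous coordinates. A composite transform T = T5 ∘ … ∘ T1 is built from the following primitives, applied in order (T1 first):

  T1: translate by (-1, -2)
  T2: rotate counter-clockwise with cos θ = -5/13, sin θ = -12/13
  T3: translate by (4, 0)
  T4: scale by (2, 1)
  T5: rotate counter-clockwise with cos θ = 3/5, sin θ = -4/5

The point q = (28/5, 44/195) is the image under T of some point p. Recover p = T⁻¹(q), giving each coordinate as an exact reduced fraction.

T1 = [1 0 -1; 0 1 -2; 0 0 1]
T2·T1 = [-5/13 12/13 -19/13; -12/13 -5/13 22/13; 0 0 1]
T3·…·T1 = [-5/13 12/13 33/13; -12/13 -5/13 22/13; 0 0 1]
T4·…·T1 = [-10/13 24/13 66/13; -12/13 -5/13 22/13; 0 0 1]
T5·…·T1 = [-6/5 4/5 22/5; 4/65 -111/65 -198/65; 0 0 1]
det M = 2; M⁻¹ = [-111/130 -2/5 33/13; -2/65 -3/5 -22/13; 0 0 1]
M⁻¹ · (28/5, 44/195)ᵀ = (-7/3, -2)ᵀ

p = (-7/3, -2)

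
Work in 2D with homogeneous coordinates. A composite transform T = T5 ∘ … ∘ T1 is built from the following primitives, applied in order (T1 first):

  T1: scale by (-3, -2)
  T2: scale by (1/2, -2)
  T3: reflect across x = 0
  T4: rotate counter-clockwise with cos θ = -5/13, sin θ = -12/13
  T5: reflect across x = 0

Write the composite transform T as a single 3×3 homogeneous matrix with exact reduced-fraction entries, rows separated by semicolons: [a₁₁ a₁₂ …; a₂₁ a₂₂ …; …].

T1 = [-3 0 0; 0 -2 0; 0 0 1]
T2·T1 = [-3/2 0 0; 0 4 0; 0 0 1]
T3·…·T1 = [3/2 0 0; 0 4 0; 0 0 1]
T4·…·T1 = [-15/26 48/13 0; -18/13 -20/13 0; 0 0 1]
T5·…·T1 = [15/26 -48/13 0; -18/13 -20/13 0; 0 0 1]

T = [15/26 -48/13 0; -18/13 -20/13 0; 0 0 1]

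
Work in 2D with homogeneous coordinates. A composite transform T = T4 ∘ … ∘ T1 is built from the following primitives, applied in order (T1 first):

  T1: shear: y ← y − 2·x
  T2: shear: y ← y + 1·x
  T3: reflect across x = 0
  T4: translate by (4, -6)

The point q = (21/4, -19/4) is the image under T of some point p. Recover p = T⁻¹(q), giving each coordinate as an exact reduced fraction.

T1 = [1 0 0; -2 1 0; 0 0 1]
T2·T1 = [1 0 0; -1 1 0; 0 0 1]
T3·…·T1 = [-1 0 0; -1 1 0; 0 0 1]
T4·…·T1 = [-1 0 4; -1 1 -6; 0 0 1]
det M = -1; M⁻¹ = [-1 0 4; -1 1 10; 0 0 1]
M⁻¹ · (21/4, -19/4)ᵀ = (-5/4, 0)ᵀ

p = (-5/4, 0)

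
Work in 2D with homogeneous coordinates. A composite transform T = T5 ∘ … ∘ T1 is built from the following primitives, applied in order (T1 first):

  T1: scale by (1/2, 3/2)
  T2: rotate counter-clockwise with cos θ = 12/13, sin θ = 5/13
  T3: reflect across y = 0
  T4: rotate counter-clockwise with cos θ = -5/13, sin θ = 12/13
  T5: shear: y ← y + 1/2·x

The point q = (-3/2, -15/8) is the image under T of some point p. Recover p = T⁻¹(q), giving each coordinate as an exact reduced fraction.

T1 = [1/2 0 0; 0 3/2 0; 0 0 1]
T2·T1 = [6/13 -15/26 0; 5/26 18/13 0; 0 0 1]
T3·…·T1 = [6/13 -15/26 0; -5/26 -18/13 0; 0 0 1]
T4·…·T1 = [0 3/2 0; 1/2 0 0; 0 0 1]
T5·…·T1 = [0 3/2 0; 1/2 3/4 0; 0 0 1]
det M = -3/4; M⁻¹ = [-1 2 0; 2/3 0 0; 0 0 1]
M⁻¹ · (-3/2, -15/8)ᵀ = (-9/4, -1)ᵀ

p = (-9/4, -1)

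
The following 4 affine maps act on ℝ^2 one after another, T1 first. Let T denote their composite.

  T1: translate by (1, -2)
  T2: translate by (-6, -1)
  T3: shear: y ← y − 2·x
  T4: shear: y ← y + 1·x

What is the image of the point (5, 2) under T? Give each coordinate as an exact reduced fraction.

T(p) = (0, -1)

T1 translate by (1, -2): (5, 2) → (6, 0)
T2 translate by (-6, -1): (6, 0) → (0, -1)
T3 shear: y ← y − 2·x: (0, -1) → (0, -1)
T4 shear: y ← y + 1·x: (0, -1) → (0, -1)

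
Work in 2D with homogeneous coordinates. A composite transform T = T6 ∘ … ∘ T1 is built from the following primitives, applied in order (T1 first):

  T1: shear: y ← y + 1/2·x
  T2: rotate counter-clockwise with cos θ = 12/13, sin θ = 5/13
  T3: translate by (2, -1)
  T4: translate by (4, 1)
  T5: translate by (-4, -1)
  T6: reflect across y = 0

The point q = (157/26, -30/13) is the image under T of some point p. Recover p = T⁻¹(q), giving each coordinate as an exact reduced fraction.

p = (5, -1)

T1 = [1 0 0; 1/2 1 0; 0 0 1]
T2·T1 = [19/26 -5/13 0; 11/13 12/13 0; 0 0 1]
T3·…·T1 = [19/26 -5/13 2; 11/13 12/13 -1; 0 0 1]
T4·…·T1 = [19/26 -5/13 6; 11/13 12/13 0; 0 0 1]
T5·…·T1 = [19/26 -5/13 2; 11/13 12/13 -1; 0 0 1]
T6·…·T1 = [19/26 -5/13 2; -11/13 -12/13 1; 0 0 1]
det M = -1; M⁻¹ = [12/13 -5/13 -19/13; -11/13 -19/26 63/26; 0 0 1]
M⁻¹ · (157/26, -30/13)ᵀ = (5, -1)ᵀ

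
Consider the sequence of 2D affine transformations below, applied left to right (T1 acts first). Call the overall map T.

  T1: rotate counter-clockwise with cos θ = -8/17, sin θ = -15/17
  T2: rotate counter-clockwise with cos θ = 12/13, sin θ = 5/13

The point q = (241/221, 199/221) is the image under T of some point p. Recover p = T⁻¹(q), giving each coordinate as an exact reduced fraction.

p = (-1, 1)

T1 = [-8/17 15/17 0; -15/17 -8/17 0; 0 0 1]
T2·T1 = [-21/221 220/221 0; -220/221 -21/221 0; 0 0 1]
det M = 1; M⁻¹ = [-21/221 -220/221 0; 220/221 -21/221 0; 0 0 1]
M⁻¹ · (241/221, 199/221)ᵀ = (-1, 1)ᵀ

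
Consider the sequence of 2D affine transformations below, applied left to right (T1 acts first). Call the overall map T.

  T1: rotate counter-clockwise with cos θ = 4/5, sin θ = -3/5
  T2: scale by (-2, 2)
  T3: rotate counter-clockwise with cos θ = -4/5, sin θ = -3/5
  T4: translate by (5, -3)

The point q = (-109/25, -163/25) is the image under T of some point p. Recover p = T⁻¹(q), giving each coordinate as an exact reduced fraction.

T1 = [4/5 3/5 0; -3/5 4/5 0; 0 0 1]
T2·T1 = [-8/5 -6/5 0; -6/5 8/5 0; 0 0 1]
T3·…·T1 = [14/25 48/25 0; 48/25 -14/25 0; 0 0 1]
T4·…·T1 = [14/25 48/25 5; 48/25 -14/25 -3; 0 0 1]
det M = -4; M⁻¹ = [7/50 12/25 37/50; 12/25 -7/50 -141/50; 0 0 1]
M⁻¹ · (-109/25, -163/25)ᵀ = (-3, -4)ᵀ

p = (-3, -4)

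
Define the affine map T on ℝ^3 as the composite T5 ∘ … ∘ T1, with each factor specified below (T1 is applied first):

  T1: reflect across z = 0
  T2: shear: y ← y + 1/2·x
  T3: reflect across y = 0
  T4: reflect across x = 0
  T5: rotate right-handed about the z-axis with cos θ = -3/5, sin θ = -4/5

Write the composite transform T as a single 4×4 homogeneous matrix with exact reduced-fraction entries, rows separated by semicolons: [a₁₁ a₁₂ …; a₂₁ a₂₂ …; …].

T = [1/5 -4/5 0 0; 11/10 3/5 0 0; 0 0 -1 0; 0 0 0 1]

T1 = [1 0 0 0; 0 1 0 0; 0 0 -1 0; 0 0 0 1]
T2·T1 = [1 0 0 0; 1/2 1 0 0; 0 0 -1 0; 0 0 0 1]
T3·…·T1 = [1 0 0 0; -1/2 -1 0 0; 0 0 -1 0; 0 0 0 1]
T4·…·T1 = [-1 0 0 0; -1/2 -1 0 0; 0 0 -1 0; 0 0 0 1]
T5·…·T1 = [1/5 -4/5 0 0; 11/10 3/5 0 0; 0 0 -1 0; 0 0 0 1]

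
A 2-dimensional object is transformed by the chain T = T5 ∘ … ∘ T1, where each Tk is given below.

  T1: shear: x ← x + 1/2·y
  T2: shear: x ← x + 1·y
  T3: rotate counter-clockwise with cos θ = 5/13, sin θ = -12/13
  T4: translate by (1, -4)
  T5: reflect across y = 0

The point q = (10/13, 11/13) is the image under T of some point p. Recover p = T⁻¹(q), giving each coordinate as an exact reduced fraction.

T1 = [1 1/2 0; 0 1 0; 0 0 1]
T2·T1 = [1 3/2 0; 0 1 0; 0 0 1]
T3·…·T1 = [5/13 3/2 0; -12/13 -1 0; 0 0 1]
T4·…·T1 = [5/13 3/2 1; -12/13 -1 -4; 0 0 1]
T5·…·T1 = [5/13 3/2 1; 12/13 1 4; 0 0 1]
det M = -1; M⁻¹ = [-1 3/2 -5; 12/13 -5/13 8/13; 0 0 1]
M⁻¹ · (10/13, 11/13)ᵀ = (-9/2, 1)ᵀ

p = (-9/2, 1)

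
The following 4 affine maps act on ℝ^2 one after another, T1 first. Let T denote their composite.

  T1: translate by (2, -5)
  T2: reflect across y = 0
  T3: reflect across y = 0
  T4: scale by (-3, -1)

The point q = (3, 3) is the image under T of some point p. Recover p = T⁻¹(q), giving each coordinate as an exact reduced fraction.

T1 = [1 0 2; 0 1 -5; 0 0 1]
T2·T1 = [1 0 2; 0 -1 5; 0 0 1]
T3·…·T1 = [1 0 2; 0 1 -5; 0 0 1]
T4·…·T1 = [-3 0 -6; 0 -1 5; 0 0 1]
det M = 3; M⁻¹ = [-1/3 0 -2; 0 -1 5; 0 0 1]
M⁻¹ · (3, 3)ᵀ = (-3, 2)ᵀ

p = (-3, 2)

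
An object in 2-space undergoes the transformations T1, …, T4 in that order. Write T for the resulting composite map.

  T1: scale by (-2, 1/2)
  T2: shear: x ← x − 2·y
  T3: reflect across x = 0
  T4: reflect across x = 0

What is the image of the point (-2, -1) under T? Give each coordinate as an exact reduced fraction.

T(p) = (5, -1/2)

T1 scale by (-2, 1/2): (-2, -1) → (4, -1/2)
T2 shear: x ← x − 2·y: (4, -1/2) → (5, -1/2)
T3 reflect across x = 0: (5, -1/2) → (-5, -1/2)
T4 reflect across x = 0: (-5, -1/2) → (5, -1/2)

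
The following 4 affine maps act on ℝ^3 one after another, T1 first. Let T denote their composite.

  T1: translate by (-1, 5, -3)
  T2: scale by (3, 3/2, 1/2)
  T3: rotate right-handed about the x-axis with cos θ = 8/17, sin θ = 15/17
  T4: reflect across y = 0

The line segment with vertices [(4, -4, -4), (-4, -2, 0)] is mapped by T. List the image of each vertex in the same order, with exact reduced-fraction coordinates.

image vertices: (9, -129/34, -11/34), (-15, -117/34, 111/34)

T1 translate by (-1, 5, -3): (4, -4, -4) → (3, 1, -7); (-4, -2, 0) → (-5, 3, -3)
T2 scale by (3, 3/2, 1/2): (3, 1, -7) → (9, 3/2, -7/2); (-5, 3, -3) → (-15, 9/2, -3/2)
T3 rotate right-handed about the x-axis with cos θ = 8/17, sin θ = 15/17: (9, 3/2, -7/2) → (9, 129/34, -11/34); (-15, 9/2, -3/2) → (-15, 117/34, 111/34)
T4 reflect across y = 0: (9, 129/34, -11/34) → (9, -129/34, -11/34); (-15, 117/34, 111/34) → (-15, -117/34, 111/34)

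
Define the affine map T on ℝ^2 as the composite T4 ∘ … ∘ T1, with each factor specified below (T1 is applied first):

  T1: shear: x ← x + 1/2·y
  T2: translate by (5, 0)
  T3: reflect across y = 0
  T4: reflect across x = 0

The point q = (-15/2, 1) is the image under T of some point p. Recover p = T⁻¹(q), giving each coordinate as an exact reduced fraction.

p = (3, -1)

T1 = [1 1/2 0; 0 1 0; 0 0 1]
T2·T1 = [1 1/2 5; 0 1 0; 0 0 1]
T3·…·T1 = [1 1/2 5; 0 -1 0; 0 0 1]
T4·…·T1 = [-1 -1/2 -5; 0 -1 0; 0 0 1]
det M = 1; M⁻¹ = [-1 1/2 -5; 0 -1 0; 0 0 1]
M⁻¹ · (-15/2, 1)ᵀ = (3, -1)ᵀ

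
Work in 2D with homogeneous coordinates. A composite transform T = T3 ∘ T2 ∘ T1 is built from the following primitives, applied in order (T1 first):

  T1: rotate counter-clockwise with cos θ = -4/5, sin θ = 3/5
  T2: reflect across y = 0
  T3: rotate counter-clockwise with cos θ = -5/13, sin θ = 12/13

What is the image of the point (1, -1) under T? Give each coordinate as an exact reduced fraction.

T(p) = (89/65, 23/65)

T1 rotate counter-clockwise with cos θ = -4/5, sin θ = 3/5: (1, -1) → (-1/5, 7/5)
T2 reflect across y = 0: (-1/5, 7/5) → (-1/5, -7/5)
T3 rotate counter-clockwise with cos θ = -5/13, sin θ = 12/13: (-1/5, -7/5) → (89/65, 23/65)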